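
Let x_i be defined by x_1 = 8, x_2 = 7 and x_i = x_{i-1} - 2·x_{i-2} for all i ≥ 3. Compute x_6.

41

Applying the relation repeatedly:
x_3 = -9; x_4 = -23; x_5 = -5; x_6 = 41.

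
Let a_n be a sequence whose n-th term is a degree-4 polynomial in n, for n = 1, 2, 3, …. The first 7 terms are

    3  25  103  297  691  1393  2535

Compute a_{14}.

1st diffs: 22, 78, 194, 394, 702, 1142.
2nd diffs: 56, 116, 200, 308, 440.
3rd diffs: 60, 84, 108, 132.
4th diffs: 24, 24, 24 (constant).
So a_n = n^4 + 3n^2 - 2n + 1.
Evaluating at n = 14 gives a_{14} = 38977.

38977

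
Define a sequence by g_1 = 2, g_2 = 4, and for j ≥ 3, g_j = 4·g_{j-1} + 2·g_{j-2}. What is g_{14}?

g_3 = 20;  g_4 = 88;  g_5 = 392;  …;  g_{11} = 3041600;  g_{12} = 13533568;  g_{13} = 60217472;  g_{14} = 267937024.

267937024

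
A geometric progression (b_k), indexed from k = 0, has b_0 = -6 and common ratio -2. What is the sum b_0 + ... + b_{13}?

b_k = (-6)·(-2)^(k-0).
S = (-6)·((-2)^14 - 1)/(-2 - 1) = (-6)·(16384 - 1)/(-3) = 32766.

32766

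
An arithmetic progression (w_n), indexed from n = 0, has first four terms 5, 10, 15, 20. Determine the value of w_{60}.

Common difference d = 5.
w_n = 5 + (n - 0)·5.
w_{60} = 5 + 60·5 = 305.

305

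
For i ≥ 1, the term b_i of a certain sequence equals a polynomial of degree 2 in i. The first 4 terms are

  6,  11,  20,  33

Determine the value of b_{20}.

785

1st diffs: 5, 9, 13.
2nd diffs: 4, 4 (constant).
So b_i = 2i^2 - i + 5.
Evaluating at i = 20 gives b_{20} = 785.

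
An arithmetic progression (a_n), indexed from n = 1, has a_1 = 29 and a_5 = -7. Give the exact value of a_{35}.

-277

Common difference d = (-7 - 29) / (5 - 1) = -9.
a_n = 29 + (n - 1)·(-9).
a_{35} = 29 + 34·(-9) = -277.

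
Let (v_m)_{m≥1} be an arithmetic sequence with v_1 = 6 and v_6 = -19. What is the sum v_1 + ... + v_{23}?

-1127

Common difference d = (-19 - 6) / (6 - 1) = -5.
v_m = 6 + (m - 1)·(-5).
v_{23} = -104; S = 23·(6 + (-104))/2 = -1127.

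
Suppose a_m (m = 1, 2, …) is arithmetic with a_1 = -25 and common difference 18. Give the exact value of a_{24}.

a_m = -25 + (m - 1)·18.
a_{24} = -25 + 23·18 = 389.

389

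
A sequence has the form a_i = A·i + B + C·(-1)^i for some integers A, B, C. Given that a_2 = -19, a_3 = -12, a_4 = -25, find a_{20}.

Write the equations: 2A + B + C = -19; 3A + B - C = -12; 4A + B + C = -25.
Subtracting the first from the second: A - 2C = 7.
Subtracting the second from the third: A + 2C = -13.
Solving: C = -5, A = -3, then B = -8.
So a_i = -3·i + (-8) + (-5)·(-1)^i; at i=20 this is -73.

-73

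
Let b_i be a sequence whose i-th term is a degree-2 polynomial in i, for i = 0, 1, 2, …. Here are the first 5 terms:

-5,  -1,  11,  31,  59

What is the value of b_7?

1st diffs: 4, 12, 20, 28.
2nd diffs: 8, 8, 8 (constant).
So b_i = 4i^2 - 5.
Evaluating at i = 7 gives b_7 = 191.

191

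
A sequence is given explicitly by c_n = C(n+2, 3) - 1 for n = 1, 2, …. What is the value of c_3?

C(5, 3) = 10, so c_3 = 9.

9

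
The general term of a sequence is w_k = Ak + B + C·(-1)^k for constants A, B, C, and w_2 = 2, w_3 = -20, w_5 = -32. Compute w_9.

At k = 2, 3, 5: 2A + B + C = 2; 3A + B - C = -20; 5A + B - C = -32.
Subtracting the first from the second: A - 2C = -22.
Subtracting the second from the third: 2A = -12.
Solving: C = 8, A = -6, then B = 6.
So w_k = -6·k + 6 + 8·(-1)^k; at k=9 this is -56.

-56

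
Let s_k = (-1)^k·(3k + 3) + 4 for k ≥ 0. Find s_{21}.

-62

(-1)^21 = -1; 3k + 3 at k=21 is 66; so s_{21} = -62.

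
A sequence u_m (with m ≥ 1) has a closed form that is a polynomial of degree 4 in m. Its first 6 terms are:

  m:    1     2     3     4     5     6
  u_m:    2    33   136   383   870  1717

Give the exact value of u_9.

7978

1st diffs: 31, 103, 247, 487, 847.
2nd diffs: 72, 144, 240, 360.
3rd diffs: 72, 96, 120.
4th diffs: 24, 24 (constant).
So u_m = m^4 + 2m^3 - m^2 + 5m - 5.
Evaluating at m = 9 gives u_9 = 7978.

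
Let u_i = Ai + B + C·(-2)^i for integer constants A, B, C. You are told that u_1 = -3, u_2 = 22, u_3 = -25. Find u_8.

Plug in i = 1, 2, 3: A + B - 2C = -3; 2A + B + 4C = 22; 3A + B - 8C = -25.
Subtracting the first from the second: A + 6C = 25.
Subtracting the second from the third: A - 12C = -47.
Solving: C = 4, A = 1, then B = 4.
Hence u_8 = 1·8 + 4 + 4·256 = 1036.

1036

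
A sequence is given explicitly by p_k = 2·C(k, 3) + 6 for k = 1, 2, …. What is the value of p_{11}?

336

C(11, 3) = 165, so p_{11} = 336.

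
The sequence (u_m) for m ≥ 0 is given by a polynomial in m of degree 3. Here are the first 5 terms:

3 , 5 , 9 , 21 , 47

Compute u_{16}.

3635

1st diffs: 2, 4, 12, 26.
2nd diffs: 2, 8, 14.
3rd diffs: 6, 6 (constant).
Newton forward-difference form: u_m = 3 + 2·C(m,1) + 2·C(m,2) + 6·C(m,3).
At m = 16: m = 16, so u_{16} = 3 + 32 + 240 + 3360 = 3635.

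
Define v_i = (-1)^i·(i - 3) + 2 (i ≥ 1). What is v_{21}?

(-1)^21 = -1; i - 3 at i=21 is 18; so v_{21} = -16.

-16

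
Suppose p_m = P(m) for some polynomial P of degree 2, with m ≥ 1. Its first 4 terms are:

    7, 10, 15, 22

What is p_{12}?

1st diffs: 3, 5, 7.
2nd diffs: 2, 2 (constant).
So p_m = m^2 + 6.
Evaluating at m = 12 gives p_{12} = 150.

150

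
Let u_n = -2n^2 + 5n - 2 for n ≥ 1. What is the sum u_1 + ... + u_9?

-363

Over n = 1..9: Σn = 45, Σn² = 285.
Total = (-2)·285 + (5)·45 + (-2)·9 = -363.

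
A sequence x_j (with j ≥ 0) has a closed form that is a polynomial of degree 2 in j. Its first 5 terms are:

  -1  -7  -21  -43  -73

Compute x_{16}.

1st diffs: -6, -14, -22, -30.
2nd diffs: -8, -8, -8 (constant).
Newton forward-difference form: x_j = -1 + (-6)·C(j,1) + (-8)·C(j,2).
At j = 16: j = 16, so x_{16} = -1 - 96 - 960 = -1057.

-1057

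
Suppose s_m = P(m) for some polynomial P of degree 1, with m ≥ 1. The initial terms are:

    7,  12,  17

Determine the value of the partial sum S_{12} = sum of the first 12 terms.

414

1st diffs: 5, 5 (constant).
So s_m = 5m + 2.
Continuing: …, 22, 27, 32, 37, …, s_{12} = 62.
Summing m = 1..12 (12 terms) gives 414.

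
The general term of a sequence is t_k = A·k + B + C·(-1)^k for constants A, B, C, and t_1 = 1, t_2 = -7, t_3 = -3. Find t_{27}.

At k = 1, 2, 3: A + B - C = 1; 2A + B + C = -7; 3A + B - C = -3.
Subtracting the first from the second: A + 2C = -8.
Subtracting the second from the third: A - 2C = 4.
Solving: C = -3, A = -2, then B = 0.
Hence t_{27} = -2·27 + 0 + (-3)·(-1) = -51.

-51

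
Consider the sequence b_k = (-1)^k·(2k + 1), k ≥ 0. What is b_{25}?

-51

(-1)^25 = -1; 2k + 1 at k=25 is 51; so b_{25} = -51.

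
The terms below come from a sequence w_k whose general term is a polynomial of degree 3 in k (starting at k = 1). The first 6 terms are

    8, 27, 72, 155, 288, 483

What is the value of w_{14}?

1st diffs: 19, 45, 83, 133, 195.
2nd diffs: 26, 38, 50, 62.
3rd diffs: 12, 12, 12 (constant).
Newton forward-difference form: w_k = 8 + 19·C(k-1,1) + 26·C(k-1,2) + 12·C(k-1,3).
At k = 14: k-1 = 13, so w_{14} = 8 + 247 + 2028 + 3432 = 5715.

5715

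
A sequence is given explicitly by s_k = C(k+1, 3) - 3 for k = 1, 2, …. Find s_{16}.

677

C(17, 3) = 680, so s_{16} = 677.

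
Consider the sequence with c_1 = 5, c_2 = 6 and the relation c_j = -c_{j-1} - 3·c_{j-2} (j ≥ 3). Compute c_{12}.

1983

Applying the relation repeatedly:
c_3 = -21;  c_4 = 3;  c_5 = 60;  c_6 = -69;  c_7 = -111;  c_8 = 318;  c_9 = 15;  c_{10} = -969;  c_{11} = 924;  c_{12} = 1983.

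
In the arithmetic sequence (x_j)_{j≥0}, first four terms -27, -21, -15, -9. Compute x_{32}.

165

Common difference d = 6.
x_j = -27 + (j - 0)·6.
x_{32} = -27 + 32·6 = 165.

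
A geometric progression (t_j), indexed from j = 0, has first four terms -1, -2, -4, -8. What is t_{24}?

Common ratio r = 2.
t_j = (-1)·2^(j-0).
t_{24} = (-1)·2^24 = -16777216.

-16777216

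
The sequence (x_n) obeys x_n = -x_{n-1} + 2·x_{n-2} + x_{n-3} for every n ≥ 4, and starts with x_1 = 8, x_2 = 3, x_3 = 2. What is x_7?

-29

Compute successive terms:
x_4 = 12, x_5 = -5, x_6 = 31, x_7 = -29.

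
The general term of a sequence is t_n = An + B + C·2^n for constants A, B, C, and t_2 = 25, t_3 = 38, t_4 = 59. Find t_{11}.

4158

Plug in n = 2, 3, 4: 2A + B + 4C = 25; 3A + B + 8C = 38; 4A + B + 16C = 59.
Subtracting the first from the second: A + 4C = 13.
Subtracting the second from the third: A + 8C = 21.
Solving: C = 2, A = 5, then B = 7.
Hence t_{11} = 5·11 + 7 + 2·2048 = 4158.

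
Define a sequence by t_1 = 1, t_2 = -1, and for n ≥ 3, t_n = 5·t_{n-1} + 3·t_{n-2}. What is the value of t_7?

-2183

t_3 = -2  t_4 = -13  t_5 = -71  t_6 = -394  t_7 = -2183.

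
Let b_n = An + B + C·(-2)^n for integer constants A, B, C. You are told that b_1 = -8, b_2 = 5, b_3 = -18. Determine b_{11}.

At n = 1, 2, 3: A + B - 2C = -8; 2A + B + 4C = 5; 3A + B - 8C = -18.
Subtracting the first from the second: A + 6C = 13.
Subtracting the second from the third: A - 12C = -23.
Solving: C = 2, A = 1, then B = -5.
Therefore b_{11} = 11 + (-5) + 2·(-2048) = -4090.

-4090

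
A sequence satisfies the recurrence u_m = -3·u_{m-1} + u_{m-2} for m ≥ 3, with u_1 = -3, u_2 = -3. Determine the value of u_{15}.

10661766

u_3 = 6;  u_4 = -21;  u_5 = 69;  …;  u_{12} = -295932;  u_{13} = 977397;  u_{14} = -3228123;  u_{15} = 10661766.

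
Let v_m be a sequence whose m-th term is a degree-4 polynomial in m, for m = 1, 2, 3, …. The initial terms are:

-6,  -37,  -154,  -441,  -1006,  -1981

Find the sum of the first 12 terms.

-81626

1st diffs: -31, -117, -287, -565, -975.
2nd diffs: -86, -170, -278, -410.
3rd diffs: -84, -108, -132.
4th diffs: -24, -24 (constant).
So v_m = -m^4 - 4m^3 + 6m^2 - 6m - 1.
Continuing: …, -3522, -5809, -9046, -13461, …, v_{12} = -26857.
Summing m = 1..12 (12 terms) gives -81626.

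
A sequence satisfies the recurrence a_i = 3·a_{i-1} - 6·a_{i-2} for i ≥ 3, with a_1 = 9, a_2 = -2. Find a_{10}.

-33696

Applying the relation repeatedly:
a_3 = -60; a_4 = -168; a_5 = -144; a_6 = 576; a_7 = 2592; a_8 = 4320; a_9 = -2592; a_{10} = -33696.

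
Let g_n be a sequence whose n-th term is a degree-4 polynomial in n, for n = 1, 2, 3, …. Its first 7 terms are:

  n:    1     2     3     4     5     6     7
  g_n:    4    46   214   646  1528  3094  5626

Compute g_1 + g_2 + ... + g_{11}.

1st diffs: 42, 168, 432, 882, 1566, 2532.
2nd diffs: 126, 264, 450, 684, 966.
3rd diffs: 138, 186, 234, 282.
4th diffs: 48, 48, 48 (constant).
Newton forward-difference form: g_n = 4 + 42·C(n-1,1) + 126·C(n-1,2) + 138·C(n-1,3) + 48·C(n-1,4).
Continuing: 9454, 14956, 22558, 32734.
Summing n = 1..11 (11 terms) gives 90860.

90860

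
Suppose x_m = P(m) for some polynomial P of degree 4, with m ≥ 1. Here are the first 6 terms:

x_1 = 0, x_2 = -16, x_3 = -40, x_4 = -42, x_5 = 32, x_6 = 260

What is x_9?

1st diffs: -16, -24, -2, 74, 228.
2nd diffs: -8, 22, 76, 154.
3rd diffs: 30, 54, 78.
4th diffs: 24, 24 (constant).
Newton forward-difference form: x_m = (-16)·C(m-1,1) + (-8)·C(m-1,2) + 30·C(m-1,3) + 24·C(m-1,4).
At m = 9: m-1 = 8, so x_9 = -128 - 224 + 1680 + 1680 = 3008.

3008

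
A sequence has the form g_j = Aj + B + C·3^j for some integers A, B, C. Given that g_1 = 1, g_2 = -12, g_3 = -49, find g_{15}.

-28697821

Write the equations: A + B + 3C = 1; 2A + B + 9C = -12; 3A + B + 27C = -49.
Subtracting the first from the second: A + 6C = -13.
Subtracting the second from the third: A + 18C = -37.
Solving: C = -2, A = -1, then B = 8.
Therefore g_{15} = -15 + 8 + (-2)·14348907 = -28697821.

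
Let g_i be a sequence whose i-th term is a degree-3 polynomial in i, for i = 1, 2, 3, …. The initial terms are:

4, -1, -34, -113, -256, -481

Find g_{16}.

-11201

1st diffs: -5, -33, -79, -143, -225.
2nd diffs: -28, -46, -64, -82.
3rd diffs: -18, -18, -18 (constant).
Newton forward-difference form: g_i = 4 + (-5)·C(i-1,1) + (-28)·C(i-1,2) + (-18)·C(i-1,3).
At i = 16: i-1 = 15, so g_{16} = 4 - 75 - 2940 - 8190 = -11201.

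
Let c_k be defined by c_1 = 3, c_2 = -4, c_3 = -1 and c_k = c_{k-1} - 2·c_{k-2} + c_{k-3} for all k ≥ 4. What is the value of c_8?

Iterate the recurrence:
c_4 = 10, c_5 = 8, c_6 = -13, c_7 = -19, c_8 = 15.

15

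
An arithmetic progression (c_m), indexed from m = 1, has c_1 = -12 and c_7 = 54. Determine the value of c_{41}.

Common difference d = (54 - (-12)) / (7 - 1) = 11.
c_m = -12 + (m - 1)·11.
c_{41} = -12 + 40·11 = 428.

428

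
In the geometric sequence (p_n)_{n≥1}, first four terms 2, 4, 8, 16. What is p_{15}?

Common ratio r = 2.
p_n = 2·2^(n-1).
p_{15} = 2·2^14 = 32768.

32768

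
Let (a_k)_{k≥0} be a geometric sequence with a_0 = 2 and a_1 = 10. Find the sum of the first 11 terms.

24414062

Common ratio r = 5.
a_k = 2·5^(k-0).
S = 2·(5^11 - 1)/(5 - 1) = 2·(48828125 - 1)/(4) = 24414062.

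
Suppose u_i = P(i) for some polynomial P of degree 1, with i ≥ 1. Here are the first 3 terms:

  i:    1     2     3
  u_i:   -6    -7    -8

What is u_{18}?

1st diffs: -1, -1 (constant).
So u_i = -i - 5.
Evaluating at i = 18 gives u_{18} = -23.

-23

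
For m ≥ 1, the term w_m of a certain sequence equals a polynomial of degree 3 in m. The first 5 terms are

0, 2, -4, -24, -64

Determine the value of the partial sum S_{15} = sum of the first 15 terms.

1st diffs: 2, -6, -20, -40.
2nd diffs: -8, -14, -20.
3rd diffs: -6, -6 (constant).
So w_m = -m^3 + 2m^2 + 3m - 4.
Continuing: …, -130, -228, -364, -544, …, w_{15} = -2884.
Summing m = 1..15 (15 terms) gives -11620.

-11620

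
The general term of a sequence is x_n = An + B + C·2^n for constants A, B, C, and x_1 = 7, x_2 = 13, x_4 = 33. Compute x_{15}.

32829

The three given values yield: A + B + 2C = 7; 2A + B + 4C = 13; 4A + B + 16C = 33.
Subtracting the first from the second: A + 2C = 6.
Subtracting the second from the third: 2A + 12C = 20.
Solving: C = 1, A = 4, then B = 1.
Hence x_{15} = 4·15 + 1 + 1·32768 = 32829.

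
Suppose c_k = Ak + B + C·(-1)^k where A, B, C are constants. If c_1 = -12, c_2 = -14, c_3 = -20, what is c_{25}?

Write the equations: A + B - C = -12; 2A + B + C = -14; 3A + B - C = -20.
Subtracting the first from the second: A + 2C = -2.
Subtracting the second from the third: A - 2C = -6.
Solving: C = 1, A = -4, then B = -7.
Therefore c_{25} = -100 + (-7) + 1·(-1) = -108.

-108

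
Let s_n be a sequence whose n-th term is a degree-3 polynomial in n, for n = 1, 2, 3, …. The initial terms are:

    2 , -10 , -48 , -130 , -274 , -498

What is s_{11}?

1st diffs: -12, -38, -82, -144, -224.
2nd diffs: -26, -44, -62, -80.
3rd diffs: -18, -18, -18 (constant).
Newton forward-difference form: s_n = 2 + (-12)·C(n-1,1) + (-26)·C(n-1,2) + (-18)·C(n-1,3).
At n = 11: n-1 = 10, so s_{11} = 2 - 120 - 1170 - 2160 = -3448.

-3448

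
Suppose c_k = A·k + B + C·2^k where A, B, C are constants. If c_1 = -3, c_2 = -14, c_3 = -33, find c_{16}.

Write the equations: A + B + 2C = -3; 2A + B + 4C = -14; 3A + B + 8C = -33.
Subtracting the first from the second: A + 2C = -11.
Subtracting the second from the third: A + 4C = -19.
Solving: C = -4, A = -3, then B = 8.
Therefore c_{16} = -48 + 8 + (-4)·65536 = -262184.

-262184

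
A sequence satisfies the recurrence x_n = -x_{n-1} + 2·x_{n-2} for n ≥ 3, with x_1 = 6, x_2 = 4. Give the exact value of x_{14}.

Compute successive terms:
x_3 = 8  x_4 = 0  x_5 = 16  …  x_{11} = 688  x_{12} = -1360  x_{13} = 2736  x_{14} = -5456.
(Characteristic roots are 1 and -2.)

-5456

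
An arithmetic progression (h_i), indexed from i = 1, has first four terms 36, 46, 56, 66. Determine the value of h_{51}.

Common difference d = 10.
h_i = 36 + (i - 1)·10.
h_{51} = 36 + 50·10 = 536.

536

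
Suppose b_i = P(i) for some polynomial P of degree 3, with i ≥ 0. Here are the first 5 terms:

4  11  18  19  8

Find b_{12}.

1st diffs: 7, 7, 1, -11.
2nd diffs: 0, -6, -12.
3rd diffs: -6, -6 (constant).
So b_i = -i^3 + 3i^2 + 5i + 4.
Evaluating at i = 12 gives b_{12} = -1232.

-1232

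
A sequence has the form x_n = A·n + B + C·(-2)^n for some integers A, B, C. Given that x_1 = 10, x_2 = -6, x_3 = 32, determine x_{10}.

At n = 1, 2, 3: A + B - 2C = 10; 2A + B + 4C = -6; 3A + B - 8C = 32.
Subtracting the first from the second: A + 6C = -16.
Subtracting the second from the third: A - 12C = 38.
Solving: C = -3, A = 2, then B = 2.
So x_n = 2·n + 2 + (-3)·(-2)^n; at n=10 this is -3050.

-3050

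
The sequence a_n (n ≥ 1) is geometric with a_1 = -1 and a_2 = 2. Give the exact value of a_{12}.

2048

Common ratio r = -2.
a_n = (-1)·(-2)^(n-1).
a_{12} = (-1)·(-2)^11 = 2048.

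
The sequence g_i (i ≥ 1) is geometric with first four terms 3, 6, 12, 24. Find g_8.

Common ratio r = 2.
g_i = 3·2^(i-1).
g_8 = 3·2^7 = 384.

384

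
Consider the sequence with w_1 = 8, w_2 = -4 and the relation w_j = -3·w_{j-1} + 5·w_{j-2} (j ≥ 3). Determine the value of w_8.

-57236

Applying the relation repeatedly:
w_3 = 52, w_4 = -176, w_5 = 788, w_6 = -3244, w_7 = 13672, w_8 = -57236.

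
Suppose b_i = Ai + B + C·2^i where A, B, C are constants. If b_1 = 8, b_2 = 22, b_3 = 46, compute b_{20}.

5242954

Plug in i = 1, 2, 3: A + B + 2C = 8; 2A + B + 4C = 22; 3A + B + 8C = 46.
Subtracting the first from the second: A + 2C = 14.
Subtracting the second from the third: A + 4C = 24.
Solving: C = 5, A = 4, then B = -6.
Hence b_{20} = 4·20 + (-6) + 5·1048576 = 5242954.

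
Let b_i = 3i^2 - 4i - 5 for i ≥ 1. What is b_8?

155

b_8 = 3·8^2 - 4·8 - 5 = 155.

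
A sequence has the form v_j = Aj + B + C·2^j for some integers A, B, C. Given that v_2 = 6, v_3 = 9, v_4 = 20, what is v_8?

The three given values yield: 2A + B + 4C = 6; 3A + B + 8C = 9; 4A + B + 16C = 20.
Subtracting the first from the second: A + 4C = 3.
Subtracting the second from the third: A + 8C = 11.
Solving: C = 2, A = -5, then B = 8.
Therefore v_8 = -40 + 8 + 2·256 = 480.

480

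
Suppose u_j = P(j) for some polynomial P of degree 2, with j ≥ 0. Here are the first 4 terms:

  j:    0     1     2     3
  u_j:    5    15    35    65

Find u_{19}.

1st diffs: 10, 20, 30.
2nd diffs: 10, 10 (constant).
So u_j = 5j^2 + 5j + 5.
Evaluating at j = 19 gives u_{19} = 1905.

1905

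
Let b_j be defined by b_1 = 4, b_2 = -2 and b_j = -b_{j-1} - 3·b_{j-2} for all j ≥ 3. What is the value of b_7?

20

Iterate the recurrence:
b_3 = -10; b_4 = 16; b_5 = 14; b_6 = -62; b_7 = 20.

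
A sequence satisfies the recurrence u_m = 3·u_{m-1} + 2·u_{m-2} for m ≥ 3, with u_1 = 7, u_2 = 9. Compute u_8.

Applying the relation repeatedly:
u_3 = 41; u_4 = 141; u_5 = 505; u_6 = 1797; u_7 = 6401; u_8 = 22797.

22797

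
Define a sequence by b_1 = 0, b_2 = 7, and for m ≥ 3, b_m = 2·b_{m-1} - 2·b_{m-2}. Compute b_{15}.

b_3 = 14, b_4 = 14, b_5 = 0, …, b_{12} = 224, b_{13} = 0, b_{14} = -448, b_{15} = -896.

-896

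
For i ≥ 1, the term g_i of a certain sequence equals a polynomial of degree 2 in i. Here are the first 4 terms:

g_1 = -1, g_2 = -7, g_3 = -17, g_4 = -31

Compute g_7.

1st diffs: -6, -10, -14.
2nd diffs: -4, -4 (constant).
So g_i = -2i^2 + 1.
Evaluating at i = 7 gives g_7 = -97.

-97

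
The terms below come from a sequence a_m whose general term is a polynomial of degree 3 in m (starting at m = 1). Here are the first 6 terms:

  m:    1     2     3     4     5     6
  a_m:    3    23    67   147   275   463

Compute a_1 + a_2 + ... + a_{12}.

12576

1st diffs: 20, 44, 80, 128, 188.
2nd diffs: 24, 36, 48, 60.
3rd diffs: 12, 12, 12 (constant).
Newton forward-difference form: a_m = 3 + 20·C(m-1,1) + 24·C(m-1,2) + 12·C(m-1,3).
Continuing: …, 723, 1067, 1507, 2055, …, a_{12} = 3523.
Summing m = 1..12 (12 terms) gives 12576.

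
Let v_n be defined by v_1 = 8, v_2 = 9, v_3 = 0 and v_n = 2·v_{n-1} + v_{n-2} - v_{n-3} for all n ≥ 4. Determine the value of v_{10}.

Applying the relation repeatedly:
v_4 = 1  v_5 = -7  v_6 = -13  v_7 = -34  v_8 = -74  v_9 = -169  v_{10} = -378.

-378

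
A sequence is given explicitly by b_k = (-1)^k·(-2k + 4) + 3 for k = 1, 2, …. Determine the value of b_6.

-5

(-1)^6 = 1; -2k + 4 at k=6 is -8; so b_6 = -5.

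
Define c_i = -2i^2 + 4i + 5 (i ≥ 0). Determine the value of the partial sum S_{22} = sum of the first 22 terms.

-5588

Over i = 0..21: Σi = 231, Σi² = 3311.
Total = (-2)·3311 + (4)·231 + (5)·22 = -5588.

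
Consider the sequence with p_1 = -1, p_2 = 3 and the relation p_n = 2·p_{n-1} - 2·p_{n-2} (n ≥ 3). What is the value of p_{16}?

Step forward from the initial values:
p_3 = 8; p_4 = 10; p_5 = 4; …; p_{13} = 64; p_{14} = -192; p_{15} = -512; p_{16} = -640.

-640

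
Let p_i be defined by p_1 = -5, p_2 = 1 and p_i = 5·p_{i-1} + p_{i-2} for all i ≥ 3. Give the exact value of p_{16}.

370497401

Compute successive terms:
p_3 = 0  p_4 = 1  p_5 = 5  …  p_{13} = 2646275  p_{14} = 13741001  p_{15} = 71351280  p_{16} = 370497401.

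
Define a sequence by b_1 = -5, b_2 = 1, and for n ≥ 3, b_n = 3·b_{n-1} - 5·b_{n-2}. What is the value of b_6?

Applying the relation repeatedly:
b_3 = 28;  b_4 = 79;  b_5 = 97;  b_6 = -104.

-104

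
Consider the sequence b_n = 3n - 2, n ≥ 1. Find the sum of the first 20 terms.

590

Over n = 1..20: Σn = 210.
Total = (3)·210 + (-2)·20 = 590.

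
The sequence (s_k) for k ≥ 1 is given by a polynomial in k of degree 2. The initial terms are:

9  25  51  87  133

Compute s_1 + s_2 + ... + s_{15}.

6365

1st diffs: 16, 26, 36, 46.
2nd diffs: 10, 10, 10 (constant).
So s_k = 5k^2 + k + 3.
Continuing: …, 189, 255, 331, 417, …, s_{15} = 1143.
Summing k = 1..15 (15 terms) gives 6365.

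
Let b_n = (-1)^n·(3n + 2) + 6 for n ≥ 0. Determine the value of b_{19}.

-53

(-1)^19 = -1; 3n + 2 at n=19 is 59; so b_{19} = -53.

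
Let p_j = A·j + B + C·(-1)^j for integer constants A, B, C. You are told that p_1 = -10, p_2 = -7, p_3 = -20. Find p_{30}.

The three given values yield: A + B - C = -10; 2A + B + C = -7; 3A + B - C = -20.
Subtracting the first from the second: A + 2C = 3.
Subtracting the second from the third: A - 2C = -13.
Solving: C = 4, A = -5, then B = -1.
Therefore p_{30} = -150 + (-1) + 4·1 = -147.

-147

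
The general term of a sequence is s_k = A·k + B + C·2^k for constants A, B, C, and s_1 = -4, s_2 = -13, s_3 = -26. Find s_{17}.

At k = 1, 2, 3: A + B + 2C = -4; 2A + B + 4C = -13; 3A + B + 8C = -26.
Subtracting the first from the second: A + 2C = -9.
Subtracting the second from the third: A + 4C = -13.
Solving: C = -2, A = -5, then B = 5.
Hence s_{17} = -5·17 + 5 + (-2)·131072 = -262224.

-262224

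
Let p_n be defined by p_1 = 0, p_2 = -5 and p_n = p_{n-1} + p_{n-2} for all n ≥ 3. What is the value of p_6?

Compute successive terms:
p_3 = -5  p_4 = -10  p_5 = -15  p_6 = -25.

-25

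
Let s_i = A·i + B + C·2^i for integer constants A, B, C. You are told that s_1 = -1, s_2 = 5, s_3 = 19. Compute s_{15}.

131035

Write the equations: A + B + 2C = -1; 2A + B + 4C = 5; 3A + B + 8C = 19.
Subtracting the first from the second: A + 2C = 6.
Subtracting the second from the third: A + 4C = 14.
Solving: C = 4, A = -2, then B = -7.
So s_i = -2·i + (-7) + 4·2^i; at i=15 this is 131035.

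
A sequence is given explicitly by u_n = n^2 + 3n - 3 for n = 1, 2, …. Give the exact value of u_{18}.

u_{18} = 1·18^2 + 3·18 - 3 = 375.

375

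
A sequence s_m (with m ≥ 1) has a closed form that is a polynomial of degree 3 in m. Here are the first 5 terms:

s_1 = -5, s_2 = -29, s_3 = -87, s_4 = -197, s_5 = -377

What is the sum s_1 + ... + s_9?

-6033

1st diffs: -24, -58, -110, -180.
2nd diffs: -34, -52, -70.
3rd diffs: -18, -18 (constant).
So s_m = -3m^3 + m^2 - 6m + 3.
Continuing: -645, -1019, -1517, -2157.
Summing m = 1..9 (9 terms) gives -6033.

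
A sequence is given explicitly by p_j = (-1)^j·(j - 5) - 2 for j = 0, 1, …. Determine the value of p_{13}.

-10

(-1)^13 = -1; j - 5 at j=13 is 8; so p_{13} = -10.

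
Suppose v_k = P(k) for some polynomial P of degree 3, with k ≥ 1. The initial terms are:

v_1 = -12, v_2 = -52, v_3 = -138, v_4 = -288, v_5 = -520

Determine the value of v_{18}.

-19188

1st diffs: -40, -86, -150, -232.
2nd diffs: -46, -64, -82.
3rd diffs: -18, -18 (constant).
So v_k = -3k^3 - 5k^2 - 4k.
Evaluating at k = 18 gives v_{18} = -19188.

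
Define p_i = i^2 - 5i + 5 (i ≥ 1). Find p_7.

19

p_7 = 1·7^2 - 5·7 + 5 = 19.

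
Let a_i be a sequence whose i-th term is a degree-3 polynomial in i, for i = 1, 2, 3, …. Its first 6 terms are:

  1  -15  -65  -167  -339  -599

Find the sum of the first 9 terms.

-5691

1st diffs: -16, -50, -102, -172, -260.
2nd diffs: -34, -52, -70, -88.
3rd diffs: -18, -18, -18 (constant).
So a_i = -3i^3 + i^2 + 2i + 1.
Continuing: -965, -1455, -2087.
Summing i = 1..9 (9 terms) gives -5691.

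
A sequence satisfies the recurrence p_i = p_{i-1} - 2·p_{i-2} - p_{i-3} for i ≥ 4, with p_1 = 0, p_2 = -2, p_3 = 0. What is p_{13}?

Iterate the recurrence:
p_4 = 4  p_5 = 6  p_6 = -2  p_7 = -18  p_8 = -20  p_9 = 18  p_{10} = 76  p_{11} = 60  p_{12} = -110  p_{13} = -306.

-306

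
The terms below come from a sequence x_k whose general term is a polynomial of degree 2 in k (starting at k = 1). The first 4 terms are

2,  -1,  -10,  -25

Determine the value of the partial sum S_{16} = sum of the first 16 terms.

1st diffs: -3, -9, -15.
2nd diffs: -6, -6 (constant).
So x_k = -3k^2 + 6k - 1.
Continuing: …, -46, -73, -106, -145, …, x_{16} = -673.
Summing k = 1..16 (16 terms) gives -3688.

-3688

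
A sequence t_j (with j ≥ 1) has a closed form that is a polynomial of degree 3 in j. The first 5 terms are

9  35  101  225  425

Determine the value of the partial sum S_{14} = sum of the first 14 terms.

1st diffs: 26, 66, 124, 200.
2nd diffs: 40, 58, 76.
3rd diffs: 18, 18 (constant).
Newton forward-difference form: t_j = 9 + 26·C(j-1,1) + 40·C(j-1,2) + 18·C(j-1,3).
Continuing: …, 719, 1125, 1661, 2345, …, t_{14} = 8615.
Summing j = 1..14 (14 terms) gives 35070.

35070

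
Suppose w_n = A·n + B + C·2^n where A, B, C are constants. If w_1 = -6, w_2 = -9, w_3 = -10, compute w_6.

The three given values yield: A + B + 2C = -6; 2A + B + 4C = -9; 3A + B + 8C = -10.
Subtracting the first from the second: A + 2C = -3.
Subtracting the second from the third: A + 4C = -1.
Solving: C = 1, A = -5, then B = -3.
So w_n = -5·n + (-3) + 1·2^n; at n=6 this is 31.

31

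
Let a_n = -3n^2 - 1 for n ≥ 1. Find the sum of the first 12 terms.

-1962

Over n = 1..12: Σn = 78, Σn² = 650.
Total = (-3)·650 + (-1)·12 = -1962.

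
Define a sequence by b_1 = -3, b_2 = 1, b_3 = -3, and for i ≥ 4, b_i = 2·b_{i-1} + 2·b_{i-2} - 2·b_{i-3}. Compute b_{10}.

Compute successive terms:
b_4 = 2; b_5 = -4; b_6 = 2; b_7 = -8; b_8 = -4; b_9 = -28; b_{10} = -48.

-48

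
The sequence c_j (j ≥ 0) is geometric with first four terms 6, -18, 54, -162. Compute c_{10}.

Common ratio r = -3.
c_j = 6·(-3)^(j-0).
c_{10} = 6·(-3)^10 = 354294.

354294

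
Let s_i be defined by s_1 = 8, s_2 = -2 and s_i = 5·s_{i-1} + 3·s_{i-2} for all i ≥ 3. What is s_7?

Step forward from the initial values:
s_3 = 14; s_4 = 64; s_5 = 362; s_6 = 2002; s_7 = 11096.

11096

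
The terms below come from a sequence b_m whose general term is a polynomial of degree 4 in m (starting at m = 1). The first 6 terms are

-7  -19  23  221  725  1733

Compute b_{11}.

1st diffs: -12, 42, 198, 504, 1008.
2nd diffs: 54, 156, 306, 504.
3rd diffs: 102, 150, 198.
4th diffs: 48, 48 (constant).
Newton forward-difference form: b_m = -7 + (-12)·C(m-1,1) + 54·C(m-1,2) + 102·C(m-1,3) + 48·C(m-1,4).
At m = 11: m-1 = 10, so b_{11} = -7 - 120 + 2430 + 12240 + 10080 = 24623.

24623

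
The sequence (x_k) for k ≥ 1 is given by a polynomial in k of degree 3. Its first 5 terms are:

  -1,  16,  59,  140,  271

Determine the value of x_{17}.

1st diffs: 17, 43, 81, 131.
2nd diffs: 26, 38, 50.
3rd diffs: 12, 12 (constant).
Newton forward-difference form: x_k = -1 + 17·C(k-1,1) + 26·C(k-1,2) + 12·C(k-1,3).
At k = 17: k-1 = 16, so x_{17} = -1 + 272 + 3120 + 6720 = 10111.

10111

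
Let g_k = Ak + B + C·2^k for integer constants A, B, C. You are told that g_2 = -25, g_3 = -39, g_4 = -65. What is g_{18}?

At k = 2, 3, 4: 2A + B + 4C = -25; 3A + B + 8C = -39; 4A + B + 16C = -65.
Subtracting the first from the second: A + 4C = -14.
Subtracting the second from the third: A + 8C = -26.
Solving: C = -3, A = -2, then B = -9.
Therefore g_{18} = -36 + (-9) + (-3)·262144 = -786477.

-786477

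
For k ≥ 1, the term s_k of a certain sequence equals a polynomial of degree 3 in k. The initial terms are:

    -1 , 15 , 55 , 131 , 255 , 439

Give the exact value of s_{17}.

1st diffs: 16, 40, 76, 124, 184.
2nd diffs: 24, 36, 48, 60.
3rd diffs: 12, 12, 12 (constant).
So s_k = 2k^3 + 2k - 5.
Evaluating at k = 17 gives s_{17} = 9855.

9855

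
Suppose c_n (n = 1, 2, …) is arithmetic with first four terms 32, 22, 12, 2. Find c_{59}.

Common difference d = -10.
c_n = 32 + (n - 1)·(-10).
c_{59} = 32 + 58·(-10) = -548.

-548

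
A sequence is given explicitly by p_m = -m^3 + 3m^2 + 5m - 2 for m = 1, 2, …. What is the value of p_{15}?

-2627

p_{15} = -1·15^3 + 3·15^2 + 5·15 - 2 = -2627.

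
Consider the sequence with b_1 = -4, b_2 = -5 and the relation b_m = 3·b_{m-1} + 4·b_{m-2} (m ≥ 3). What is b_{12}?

-7549745

Applying the relation repeatedly:
b_3 = -31, b_4 = -113, b_5 = -463, b_6 = -1841, b_7 = -7375, b_8 = -29489, b_9 = -117967, b_{10} = -471857, b_{11} = -1887439, b_{12} = -7549745.
(Characteristic roots are 4 and -1.)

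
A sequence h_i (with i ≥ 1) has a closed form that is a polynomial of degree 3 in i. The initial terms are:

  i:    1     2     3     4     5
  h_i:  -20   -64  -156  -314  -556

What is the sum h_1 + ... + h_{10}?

1st diffs: -44, -92, -158, -242.
2nd diffs: -48, -66, -84.
3rd diffs: -18, -18 (constant).
Newton forward-difference form: h_i = -20 + (-44)·C(i-1,1) + (-48)·C(i-1,2) + (-18)·C(i-1,3).
Continuing: …, -900, -1364, -1966, -2724, …, h_{10} = -3656.
Summing i = 1..10 (10 terms) gives -11720.

-11720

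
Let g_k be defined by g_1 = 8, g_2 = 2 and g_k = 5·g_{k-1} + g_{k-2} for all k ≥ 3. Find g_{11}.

g_3 = 18; g_4 = 92; g_5 = 478; g_6 = 2482; g_7 = 12888; g_8 = 66922; g_9 = 347498; g_{10} = 1804412; g_{11} = 9369558.

9369558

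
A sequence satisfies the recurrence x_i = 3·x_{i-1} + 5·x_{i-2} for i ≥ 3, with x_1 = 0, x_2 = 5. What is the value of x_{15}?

x_3 = 15;  x_4 = 70;  x_5 = 285;  …;  x_{12} = 6532345;  x_{13} = 27387360;  x_{14} = 114823805;  x_{15} = 481408215.

481408215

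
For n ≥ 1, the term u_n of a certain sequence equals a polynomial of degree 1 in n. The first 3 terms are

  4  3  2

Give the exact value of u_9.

-4

1st diffs: -1, -1 (constant).
So u_n = -n + 5.
Evaluating at n = 9 gives u_9 = -4.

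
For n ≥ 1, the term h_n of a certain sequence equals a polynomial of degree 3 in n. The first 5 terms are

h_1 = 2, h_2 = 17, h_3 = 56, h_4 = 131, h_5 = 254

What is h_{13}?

4406

1st diffs: 15, 39, 75, 123.
2nd diffs: 24, 36, 48.
3rd diffs: 12, 12 (constant).
So h_n = 2n^3 + n - 1.
Evaluating at n = 13 gives h_{13} = 4406.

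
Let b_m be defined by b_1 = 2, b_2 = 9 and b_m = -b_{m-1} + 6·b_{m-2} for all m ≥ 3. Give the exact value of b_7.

-537

Iterate the recurrence:
b_3 = 3;  b_4 = 51;  b_5 = -33;  b_6 = 339;  b_7 = -537.
(Characteristic roots are 2 and -3.)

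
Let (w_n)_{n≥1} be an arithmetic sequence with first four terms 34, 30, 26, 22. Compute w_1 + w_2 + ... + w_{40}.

Common difference d = -4.
w_n = 34 + (n - 1)·(-4).
w_{40} = -122; S = 40·(34 + (-122))/2 = -1760.

-1760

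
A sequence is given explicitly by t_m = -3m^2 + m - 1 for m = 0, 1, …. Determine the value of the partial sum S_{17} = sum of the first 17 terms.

Over m = 0..16: Σm = 136, Σm² = 1496.
Total = (-3)·1496 + (1)·136 + (-1)·17 = -4369.

-4369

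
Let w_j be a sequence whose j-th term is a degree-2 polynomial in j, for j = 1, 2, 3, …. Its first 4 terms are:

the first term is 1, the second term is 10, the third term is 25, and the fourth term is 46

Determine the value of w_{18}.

1st diffs: 9, 15, 21.
2nd diffs: 6, 6 (constant).
So w_j = 3j^2 - 2.
Evaluating at j = 18 gives w_{18} = 970.

970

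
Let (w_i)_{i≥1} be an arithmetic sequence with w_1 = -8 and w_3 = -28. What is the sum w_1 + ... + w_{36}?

-6588

Common difference d = (-28 - (-8)) / (3 - 1) = -10.
w_i = -8 + (i - 1)·(-10).
w_{36} = -358; S = 36·(-8 + (-358))/2 = -6588.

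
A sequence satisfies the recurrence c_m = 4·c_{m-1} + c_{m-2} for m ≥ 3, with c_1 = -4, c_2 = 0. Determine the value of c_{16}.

Applying the relation repeatedly:
c_3 = -4  c_4 = -16  c_5 = -68  …  c_{13} = -7049156  c_{14} = -29860704  c_{15} = -126491972  c_{16} = -535828592.

-535828592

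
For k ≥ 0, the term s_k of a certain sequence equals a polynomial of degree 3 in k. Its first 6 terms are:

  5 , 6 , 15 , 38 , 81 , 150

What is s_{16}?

1st diffs: 1, 9, 23, 43, 69.
2nd diffs: 8, 14, 20, 26.
3rd diffs: 6, 6, 6 (constant).
So s_k = k^3 + k^2 - k + 5.
Evaluating at k = 16 gives s_{16} = 4341.

4341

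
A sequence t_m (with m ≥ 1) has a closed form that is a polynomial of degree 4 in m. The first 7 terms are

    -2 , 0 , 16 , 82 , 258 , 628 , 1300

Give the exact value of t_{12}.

14650

1st diffs: 2, 16, 66, 176, 370, 672.
2nd diffs: 14, 50, 110, 194, 302.
3rd diffs: 36, 60, 84, 108.
4th diffs: 24, 24, 24 (constant).
Newton forward-difference form: t_m = -2 + 2·C(m-1,1) + 14·C(m-1,2) + 36·C(m-1,3) + 24·C(m-1,4).
At m = 12: m-1 = 11, so t_{12} = -2 + 22 + 770 + 5940 + 7920 = 14650.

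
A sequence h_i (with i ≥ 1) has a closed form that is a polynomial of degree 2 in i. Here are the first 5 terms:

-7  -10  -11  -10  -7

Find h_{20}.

1st diffs: -3, -1, 1, 3.
2nd diffs: 2, 2, 2 (constant).
Newton forward-difference form: h_i = -7 + (-3)·C(i-1,1) + 2·C(i-1,2).
At i = 20: i-1 = 19, so h_{20} = -7 - 57 + 342 = 278.

278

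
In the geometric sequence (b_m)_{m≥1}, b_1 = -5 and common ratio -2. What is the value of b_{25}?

-83886080

b_m = (-5)·(-2)^(m-1).
b_{25} = (-5)·(-2)^24 = -83886080.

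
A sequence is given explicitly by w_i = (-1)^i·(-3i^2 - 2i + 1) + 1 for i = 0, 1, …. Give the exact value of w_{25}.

1925

(-1)^25 = -1; -3i^2 - 2i + 1 at i=25 is -1924; so w_{25} = 1925.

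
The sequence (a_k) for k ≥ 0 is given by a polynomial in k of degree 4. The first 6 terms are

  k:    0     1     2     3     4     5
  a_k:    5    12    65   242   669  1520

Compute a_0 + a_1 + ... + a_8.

1st diffs: 7, 53, 177, 427, 851.
2nd diffs: 46, 124, 250, 424.
3rd diffs: 78, 126, 174.
4th diffs: 48, 48 (constant).
Newton forward-difference form: a_k = 5 + 7·C(k,1) + 46·C(k,2) + 78·C(k,3) + 48·C(k,4).
Continuing: 3017, 5430, 9077.
Summing k = 0..8 (9 terms) gives 20037.

20037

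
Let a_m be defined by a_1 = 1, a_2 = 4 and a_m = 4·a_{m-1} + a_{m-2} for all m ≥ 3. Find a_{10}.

Applying the relation repeatedly:
a_3 = 17, a_4 = 72, a_5 = 305, a_6 = 1292, a_7 = 5473, a_8 = 23184, a_9 = 98209, a_{10} = 416020.

416020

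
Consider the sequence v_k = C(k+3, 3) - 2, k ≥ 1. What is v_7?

C(10, 3) = 120, so v_7 = 118.

118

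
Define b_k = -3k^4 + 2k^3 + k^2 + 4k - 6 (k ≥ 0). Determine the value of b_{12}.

b_{12} = -3·12^4 + 2·12^3 + 1·12^2 + 4·12 - 6 = -58566.

-58566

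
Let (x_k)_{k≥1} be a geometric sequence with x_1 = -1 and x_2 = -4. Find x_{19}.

-68719476736

Common ratio r = 4.
x_k = (-1)·4^(k-1).
x_{19} = (-1)·4^18 = -68719476736.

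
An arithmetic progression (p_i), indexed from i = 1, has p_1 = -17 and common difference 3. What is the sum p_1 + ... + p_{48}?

2568

p_i = -17 + (i - 1)·3.
p_{48} = 124; S = 48·(-17 + 124)/2 = 2568.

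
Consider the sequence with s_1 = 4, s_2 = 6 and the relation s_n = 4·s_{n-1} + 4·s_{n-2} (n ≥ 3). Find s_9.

486400

Step forward from the initial values:
s_3 = 40, s_4 = 184, s_5 = 896, s_6 = 4320, s_7 = 20864, s_8 = 100736, s_9 = 486400.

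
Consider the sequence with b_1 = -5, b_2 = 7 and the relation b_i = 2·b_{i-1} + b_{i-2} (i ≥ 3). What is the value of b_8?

833

Iterate the recurrence:
b_3 = 9; b_4 = 25; b_5 = 59; b_6 = 143; b_7 = 345; b_8 = 833.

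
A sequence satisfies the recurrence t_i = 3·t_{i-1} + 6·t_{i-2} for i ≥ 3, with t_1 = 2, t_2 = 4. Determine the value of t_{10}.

685584

Iterate the recurrence:
t_3 = 24, t_4 = 96, t_5 = 432, t_6 = 1872, t_7 = 8208, t_8 = 35856, t_9 = 156816, t_{10} = 685584.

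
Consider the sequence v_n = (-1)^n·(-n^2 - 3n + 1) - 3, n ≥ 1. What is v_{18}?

(-1)^18 = 1; -n^2 - 3n + 1 at n=18 is -377; so v_{18} = -380.

-380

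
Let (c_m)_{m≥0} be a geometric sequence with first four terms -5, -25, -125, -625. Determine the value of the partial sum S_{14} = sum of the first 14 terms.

-7629394530

Common ratio r = 5.
c_m = (-5)·5^(m-0).
S = (-5)·(5^14 - 1)/(5 - 1) = (-5)·(6103515625 - 1)/(4) = -7629394530.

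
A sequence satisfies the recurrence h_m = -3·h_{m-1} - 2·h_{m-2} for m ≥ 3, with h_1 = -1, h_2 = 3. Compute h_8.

h_3 = -7  h_4 = 15  h_5 = -31  h_6 = 63  h_7 = -127  h_8 = 255.
(Characteristic roots are -1 and -2.)

255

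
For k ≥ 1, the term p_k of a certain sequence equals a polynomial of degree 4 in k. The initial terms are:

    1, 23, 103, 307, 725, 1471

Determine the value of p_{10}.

1st diffs: 22, 80, 204, 418, 746.
2nd diffs: 58, 124, 214, 328.
3rd diffs: 66, 90, 114.
4th diffs: 24, 24 (constant).
Newton forward-difference form: p_k = 1 + 22·C(k-1,1) + 58·C(k-1,2) + 66·C(k-1,3) + 24·C(k-1,4).
At k = 10: k-1 = 9, so p_{10} = 1 + 198 + 2088 + 5544 + 3024 = 10855.

10855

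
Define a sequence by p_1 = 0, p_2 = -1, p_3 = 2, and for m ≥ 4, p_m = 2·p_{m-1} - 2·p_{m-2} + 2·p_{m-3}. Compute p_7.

Step forward from the initial values:
p_4 = 6; p_5 = 6; p_6 = 4; p_7 = 8.

8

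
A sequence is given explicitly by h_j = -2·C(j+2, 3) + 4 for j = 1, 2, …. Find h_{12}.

C(14, 3) = 364, so h_{12} = -724.

-724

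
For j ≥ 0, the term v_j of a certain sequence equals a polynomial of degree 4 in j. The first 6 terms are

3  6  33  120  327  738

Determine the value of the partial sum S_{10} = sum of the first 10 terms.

1st diffs: 3, 27, 87, 207, 411.
2nd diffs: 24, 60, 120, 204.
3rd diffs: 36, 60, 84.
4th diffs: 24, 24 (constant).
So v_j = j^4 + 5j^2 - 3j + 3.
Continuing: 1461, 2628, 4395, 6942.
Summing j = 0..9 (10 terms) gives 16653.

16653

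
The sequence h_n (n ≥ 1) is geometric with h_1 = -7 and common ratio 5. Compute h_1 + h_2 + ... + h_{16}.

-267028808592

h_n = (-7)·5^(n-1).
S = (-7)·(5^16 - 1)/(5 - 1) = (-7)·(152587890625 - 1)/(4) = -267028808592.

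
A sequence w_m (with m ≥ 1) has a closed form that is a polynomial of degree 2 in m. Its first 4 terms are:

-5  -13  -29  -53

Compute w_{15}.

1st diffs: -8, -16, -24.
2nd diffs: -8, -8 (constant).
Newton forward-difference form: w_m = -5 + (-8)·C(m-1,1) + (-8)·C(m-1,2).
At m = 15: m-1 = 14, so w_{15} = -5 - 112 - 728 = -845.

-845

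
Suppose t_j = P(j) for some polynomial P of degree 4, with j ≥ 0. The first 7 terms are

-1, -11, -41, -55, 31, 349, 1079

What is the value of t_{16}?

1st diffs: -10, -30, -14, 86, 318, 730.
2nd diffs: -20, 16, 100, 232, 412.
3rd diffs: 36, 84, 132, 180.
4th diffs: 48, 48, 48 (constant).
So t_j = 2j^4 - 6j^3 - 6j^2 - 1.
Evaluating at j = 16 gives t_{16} = 104959.

104959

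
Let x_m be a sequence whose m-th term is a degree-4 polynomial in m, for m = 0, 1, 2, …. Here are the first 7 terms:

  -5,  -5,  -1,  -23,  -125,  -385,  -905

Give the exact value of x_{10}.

-8465

1st diffs: 0, 4, -22, -102, -260, -520.
2nd diffs: 4, -26, -80, -158, -260.
3rd diffs: -30, -54, -78, -102.
4th diffs: -24, -24, -24 (constant).
So x_m = -m^4 + m^3 + 6m^2 - 6m - 5.
Evaluating at m = 10 gives x_{10} = -8465.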